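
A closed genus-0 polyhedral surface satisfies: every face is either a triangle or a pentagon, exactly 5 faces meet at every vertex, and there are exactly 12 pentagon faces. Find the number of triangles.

Let x be the number of triangles; then F = 12 + x.
Edge–face incidences: 2E = 5·12 + 3·x = 60 + 3x.
Every vertex has degree 5, so 5V = 2E.
Euler: V − E + F = 2 ⇒ (2E)/5 − E + (12 + x) = 2.
Multiply by 10: 2·(2E) − 5·(2E) + 10·(12 + x) = 20, i.e. 120 + 10x − 3·(60 + 3x) = 20.
Collecting terms: x − 60 = 20, so x = 80.
Then 2E = 60 + 3·80 = 300, so E = 150, V = 2E/5 = 60, F = 12 + 80 = 92.

80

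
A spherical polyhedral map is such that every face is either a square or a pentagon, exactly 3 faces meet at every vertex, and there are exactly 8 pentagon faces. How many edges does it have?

Let x be the number of squares; then F = 8 + x.
Edge–face incidences: 2E = 5·8 + 4·x = 40 + 4x.
Every vertex has degree 3, so 3V = 2E.
Euler: V − E + F = 2 ⇒ (2E)/3 − E + (8 + x) = 2.
Multiply by 6: 2·(2E) − 3·(2E) + 6·(8 + x) = 12, i.e. 48 + 6x − (40 + 4x) = 12.
Collecting terms: 2x + 8 = 12, so 2x = 4, so x = 2.
Then 2E = 40 + 4·2 = 48, so E = 24, V = 2E/3 = 16, F = 8 + 2 = 10.

24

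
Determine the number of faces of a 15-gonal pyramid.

A pyramid on an n-gon base has one n-gon and n triangles: V = 15 + 1 = 16, E = 2·15 = 30, F = 15 + 1 = 16.

16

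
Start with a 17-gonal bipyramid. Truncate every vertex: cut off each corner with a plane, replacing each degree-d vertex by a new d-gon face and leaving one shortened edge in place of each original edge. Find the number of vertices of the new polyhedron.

102

The base solid has V = 19, E = 51, F = 34.
Truncation replaces each original edge-end by a new vertex, so V′ = 2E = 102.
Each original edge survives, and each old vertex of degree d contributes d new edges; summing degrees gives Σd = 2E, so E′ = E + 2E = 3E = 153.
Each original face survives and each original vertex becomes one new face: F′ = F + V = 53.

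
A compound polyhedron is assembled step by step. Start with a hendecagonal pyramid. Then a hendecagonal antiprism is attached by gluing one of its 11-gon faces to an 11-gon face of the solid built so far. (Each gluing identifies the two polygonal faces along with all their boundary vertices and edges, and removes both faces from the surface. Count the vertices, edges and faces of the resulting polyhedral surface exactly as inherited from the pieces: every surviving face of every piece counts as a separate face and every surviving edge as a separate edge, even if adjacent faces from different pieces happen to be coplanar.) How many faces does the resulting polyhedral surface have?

34

A hendecagonal pyramid: V=12, E=22, F=12.
Attach a hendecagonal antiprism (V=22, E=44, F=24) along an 11-gon: merge 11 vertices and 11 edges, delete both glued faces → V=23, E=55, F=34.
Check: V − E + F = 23 − 55 + 34 = 2.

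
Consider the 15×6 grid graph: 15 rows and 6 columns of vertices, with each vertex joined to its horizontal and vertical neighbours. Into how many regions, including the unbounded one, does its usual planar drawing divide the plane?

The grid has V = 15·6 = 90 vertices and E = 15·5 + 6·14 = 159 edges.
F = 2 − V + E = 2 − 90 + 159 = 71.

71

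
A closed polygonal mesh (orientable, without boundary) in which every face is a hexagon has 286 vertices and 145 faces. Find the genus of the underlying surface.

3

Every face is a hexagon, so 2E = 6·145 = 870, giving E = 435.
χ = V − E + F = 286 − 435 + 145 = -4.
For a closed orientable surface χ = 2 − 2g, so g = (2 − (-4))/2 = 3.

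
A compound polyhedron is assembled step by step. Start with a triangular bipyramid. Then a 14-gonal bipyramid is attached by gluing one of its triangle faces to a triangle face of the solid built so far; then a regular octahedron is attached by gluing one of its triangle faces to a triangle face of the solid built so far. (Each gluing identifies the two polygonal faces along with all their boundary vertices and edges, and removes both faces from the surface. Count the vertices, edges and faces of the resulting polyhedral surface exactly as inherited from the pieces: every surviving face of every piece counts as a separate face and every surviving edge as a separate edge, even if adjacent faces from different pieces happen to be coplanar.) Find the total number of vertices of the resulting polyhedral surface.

21

A triangular bipyramid: V=5, E=9, F=6.
Attach a 14-gonal bipyramid (V=16, E=42, F=28) along a 3-gon: merge 3 vertices and 3 edges, delete both glued faces → V=18, E=48, F=32.
Attach a regular octahedron (V=6, E=12, F=8) along a 3-gon: merge 3 vertices and 3 edges, delete both glued faces → V=21, E=57, F=38.
Check: V − E + F = 21 − 57 + 38 = 2.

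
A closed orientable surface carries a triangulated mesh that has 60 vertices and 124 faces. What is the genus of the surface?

2

Every face is a triangle, so 2E = 3·124 = 372, giving E = 186.
χ = V − E + F = 60 − 186 + 124 = -2.
For a closed orientable surface χ = 2 − 2g, so g = (2 − (-2))/2 = 2.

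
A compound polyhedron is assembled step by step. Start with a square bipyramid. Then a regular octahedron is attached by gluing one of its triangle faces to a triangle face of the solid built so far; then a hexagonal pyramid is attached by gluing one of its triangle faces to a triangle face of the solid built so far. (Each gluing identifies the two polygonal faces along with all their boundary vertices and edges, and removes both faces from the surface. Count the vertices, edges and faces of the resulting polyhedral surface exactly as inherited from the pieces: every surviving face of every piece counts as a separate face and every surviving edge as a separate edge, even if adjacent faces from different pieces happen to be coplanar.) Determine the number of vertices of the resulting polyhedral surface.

A square bipyramid: V=6, E=12, F=8.
Attach a regular octahedron (V=6, E=12, F=8) along a 3-gon: merge 3 vertices and 3 edges, delete both glued faces → V=9, E=21, F=14.
Attach a hexagonal pyramid (V=7, E=12, F=7) along a 3-gon: merge 3 vertices and 3 edges, delete both glued faces → V=13, E=30, F=19.
Check: V − E + F = 13 − 30 + 19 = 2.

13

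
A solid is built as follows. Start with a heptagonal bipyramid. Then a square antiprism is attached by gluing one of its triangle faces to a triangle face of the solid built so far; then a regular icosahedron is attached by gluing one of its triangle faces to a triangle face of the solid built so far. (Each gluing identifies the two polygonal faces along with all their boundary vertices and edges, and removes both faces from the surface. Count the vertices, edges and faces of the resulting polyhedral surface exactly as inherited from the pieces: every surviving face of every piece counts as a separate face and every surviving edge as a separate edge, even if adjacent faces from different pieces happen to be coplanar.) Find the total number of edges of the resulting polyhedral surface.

A heptagonal bipyramid: V=9, E=21, F=14.
Attach a square antiprism (V=8, E=16, F=10) along a 3-gon: merge 3 vertices and 3 edges, delete both glued faces → V=14, E=34, F=22.
Attach a regular icosahedron (V=12, E=30, F=20) along a 3-gon: merge 3 vertices and 3 edges, delete both glued faces → V=23, E=61, F=40.
Check: V − E + F = 23 − 61 + 40 = 2.

61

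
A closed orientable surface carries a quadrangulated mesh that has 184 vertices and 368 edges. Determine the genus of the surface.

Every face is a square and each edge borders two faces, so 4F = 2·368, giving F = 184.
χ = V − E + F = 184 − 368 + 184 = 0.
For a closed orientable surface χ = 2 − 2g, so g = (2 − (0))/2 = 1.

1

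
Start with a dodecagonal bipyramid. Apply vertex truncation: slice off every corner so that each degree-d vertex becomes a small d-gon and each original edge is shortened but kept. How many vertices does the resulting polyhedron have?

72

The base solid has V = 14, E = 36, F = 24.
Truncation replaces each original edge-end by a new vertex, so V′ = 2E = 72.
Each original edge survives, and each old vertex of degree d contributes d new edges; summing degrees gives Σd = 2E, so E′ = E + 2E = 3E = 108.
Each original face survives and each original vertex becomes one new face: F′ = F + V = 38.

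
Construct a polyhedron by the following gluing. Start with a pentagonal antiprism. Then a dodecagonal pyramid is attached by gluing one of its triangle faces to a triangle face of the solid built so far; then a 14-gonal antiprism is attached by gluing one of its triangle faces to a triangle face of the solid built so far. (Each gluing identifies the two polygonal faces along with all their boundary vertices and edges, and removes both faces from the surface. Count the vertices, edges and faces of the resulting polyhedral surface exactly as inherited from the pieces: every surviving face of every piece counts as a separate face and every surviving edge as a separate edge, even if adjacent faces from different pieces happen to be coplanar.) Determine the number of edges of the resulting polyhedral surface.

94

A pentagonal antiprism: V=10, E=20, F=12.
Attach a dodecagonal pyramid (V=13, E=24, F=13) along a 3-gon: merge 3 vertices and 3 edges, delete both glued faces → V=20, E=41, F=23.
Attach a 14-gonal antiprism (V=28, E=56, F=30) along a 3-gon: merge 3 vertices and 3 edges, delete both glued faces → V=45, E=94, F=51.
Check: V − E + F = 45 − 94 + 51 = 2.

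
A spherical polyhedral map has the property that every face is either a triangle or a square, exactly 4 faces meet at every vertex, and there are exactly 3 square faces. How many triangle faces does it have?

Let x be the number of triangles; then F = 3 + x.
Edge–face incidences: 2E = 4·3 + 3·x = 12 + 3x.
Every vertex has degree 4, so 4V = 2E.
Euler: V − E + F = 2 ⇒ (2E)/4 − E + (3 + x) = 2.
Multiply by 8: 2·(2E) − 4·(2E) + 8·(3 + x) = 16, i.e. 24 + 8x − 2·(12 + 3x) = 16.
Collecting terms: 2x = 16, so x = 8.
Then 2E = 12 + 3·8 = 36, so E = 18, V = 2E/4 = 9, F = 3 + 8 = 11.

8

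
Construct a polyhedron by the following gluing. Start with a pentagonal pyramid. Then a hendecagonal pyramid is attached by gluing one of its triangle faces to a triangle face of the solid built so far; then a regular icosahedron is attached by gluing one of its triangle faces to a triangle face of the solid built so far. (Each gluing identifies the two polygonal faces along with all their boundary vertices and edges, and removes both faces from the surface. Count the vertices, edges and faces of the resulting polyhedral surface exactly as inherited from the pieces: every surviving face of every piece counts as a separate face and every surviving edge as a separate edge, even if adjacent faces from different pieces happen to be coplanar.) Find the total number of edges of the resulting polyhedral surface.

56

A pentagonal pyramid: V=6, E=10, F=6.
Attach a hendecagonal pyramid (V=12, E=22, F=12) along a 3-gon: merge 3 vertices and 3 edges, delete both glued faces → V=15, E=29, F=16.
Attach a regular icosahedron (V=12, E=30, F=20) along a 3-gon: merge 3 vertices and 3 edges, delete both glued faces → V=24, E=56, F=34.
Check: V − E + F = 24 − 56 + 34 = 2.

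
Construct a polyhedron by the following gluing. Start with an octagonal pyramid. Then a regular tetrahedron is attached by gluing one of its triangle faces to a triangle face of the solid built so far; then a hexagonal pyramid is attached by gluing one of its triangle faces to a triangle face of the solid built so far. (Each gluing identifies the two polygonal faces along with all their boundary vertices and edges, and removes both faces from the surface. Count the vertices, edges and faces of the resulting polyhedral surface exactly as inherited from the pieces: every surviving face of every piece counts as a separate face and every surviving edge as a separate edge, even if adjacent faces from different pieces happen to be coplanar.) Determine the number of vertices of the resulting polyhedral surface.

An octagonal pyramid: V=9, E=16, F=9.
Attach a regular tetrahedron (V=4, E=6, F=4) along a 3-gon: merge 3 vertices and 3 edges, delete both glued faces → V=10, E=19, F=11.
Attach a hexagonal pyramid (V=7, E=12, F=7) along a 3-gon: merge 3 vertices and 3 edges, delete both glued faces → V=14, E=28, F=16.
Check: V − E + F = 14 − 28 + 16 = 2.

14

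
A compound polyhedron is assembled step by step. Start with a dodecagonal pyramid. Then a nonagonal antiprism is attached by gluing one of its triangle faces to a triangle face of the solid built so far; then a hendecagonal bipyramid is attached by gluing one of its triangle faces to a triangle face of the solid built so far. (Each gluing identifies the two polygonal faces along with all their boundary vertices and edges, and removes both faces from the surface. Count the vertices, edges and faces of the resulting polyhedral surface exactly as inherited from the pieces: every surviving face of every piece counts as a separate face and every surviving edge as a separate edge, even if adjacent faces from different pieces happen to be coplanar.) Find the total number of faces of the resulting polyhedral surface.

51

A dodecagonal pyramid: V=13, E=24, F=13.
Attach a nonagonal antiprism (V=18, E=36, F=20) along a 3-gon: merge 3 vertices and 3 edges, delete both glued faces → V=28, E=57, F=31.
Attach a hendecagonal bipyramid (V=13, E=33, F=22) along a 3-gon: merge 3 vertices and 3 edges, delete both glued faces → V=38, E=87, F=51.
Check: V − E + F = 38 − 87 + 51 = 2.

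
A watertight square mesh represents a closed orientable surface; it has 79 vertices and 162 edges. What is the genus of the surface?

2

Every face is a square and each edge borders two faces, so 4F = 2·162, giving F = 81.
χ = V − E + F = 79 − 162 + 81 = -2.
For a closed orientable surface χ = 2 − 2g, so g = (2 − (-2))/2 = 2.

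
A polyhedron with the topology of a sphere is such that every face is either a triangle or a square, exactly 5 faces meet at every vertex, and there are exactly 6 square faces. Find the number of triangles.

32

Let x be the number of triangles; then F = 6 + x.
Edge–face incidences: 2E = 4·6 + 3·x = 24 + 3x.
Every vertex has degree 5, so 5V = 2E.
Euler: V − E + F = 2 ⇒ (2E)/5 − E + (6 + x) = 2.
Multiply by 10: 2·(2E) − 5·(2E) + 10·(6 + x) = 20, i.e. 60 + 10x − 3·(24 + 3x) = 20.
Collecting terms: x − 12 = 20, so x = 32.
Then 2E = 24 + 3·32 = 120, so E = 60, V = 2E/5 = 24, F = 6 + 32 = 38.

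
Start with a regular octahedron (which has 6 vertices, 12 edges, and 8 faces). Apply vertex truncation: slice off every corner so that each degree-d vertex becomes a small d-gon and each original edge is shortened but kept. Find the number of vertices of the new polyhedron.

Truncation replaces each original edge-end by a new vertex, so V′ = 2E = 24.
Each original edge survives, and each old vertex of degree d contributes d new edges; summing degrees gives Σd = 2E, so E′ = E + 2E = 3E = 36.
Each original face survives and each original vertex becomes one new face: F′ = F + V = 14.

24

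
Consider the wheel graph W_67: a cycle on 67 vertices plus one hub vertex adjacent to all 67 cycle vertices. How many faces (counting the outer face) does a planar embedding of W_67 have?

W_67 has V = 67 + 1 = 68 vertices and E = 2·67 = 134 edges.
By Euler's formula F = 2 − V + E = 2 − 68 + 134 = 68.

68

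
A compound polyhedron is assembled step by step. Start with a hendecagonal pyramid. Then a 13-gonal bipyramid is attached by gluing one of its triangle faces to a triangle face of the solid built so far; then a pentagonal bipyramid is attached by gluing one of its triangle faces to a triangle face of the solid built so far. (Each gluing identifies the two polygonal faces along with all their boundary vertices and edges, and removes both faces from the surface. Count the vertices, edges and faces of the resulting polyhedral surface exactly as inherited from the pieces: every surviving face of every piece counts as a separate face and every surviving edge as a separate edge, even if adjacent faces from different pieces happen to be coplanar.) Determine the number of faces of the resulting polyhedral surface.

44

A hendecagonal pyramid: V=12, E=22, F=12.
Attach a 13-gonal bipyramid (V=15, E=39, F=26) along a 3-gon: merge 3 vertices and 3 edges, delete both glued faces → V=24, E=58, F=36.
Attach a pentagonal bipyramid (V=7, E=15, F=10) along a 3-gon: merge 3 vertices and 3 edges, delete both glued faces → V=28, E=70, F=44.
Check: V − E + F = 28 − 70 + 44 = 2.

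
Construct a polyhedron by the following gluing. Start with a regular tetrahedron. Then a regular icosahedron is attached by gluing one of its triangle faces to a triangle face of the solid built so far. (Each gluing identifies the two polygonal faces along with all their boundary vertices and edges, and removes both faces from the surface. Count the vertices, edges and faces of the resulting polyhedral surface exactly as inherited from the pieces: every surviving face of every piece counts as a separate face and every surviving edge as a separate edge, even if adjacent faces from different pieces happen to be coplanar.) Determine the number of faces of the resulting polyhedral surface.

A regular tetrahedron: V=4, E=6, F=4.
Attach a regular icosahedron (V=12, E=30, F=20) along a 3-gon: merge 3 vertices and 3 edges, delete both glued faces → V=13, E=33, F=22.
Check: V − E + F = 13 − 33 + 22 = 2.

22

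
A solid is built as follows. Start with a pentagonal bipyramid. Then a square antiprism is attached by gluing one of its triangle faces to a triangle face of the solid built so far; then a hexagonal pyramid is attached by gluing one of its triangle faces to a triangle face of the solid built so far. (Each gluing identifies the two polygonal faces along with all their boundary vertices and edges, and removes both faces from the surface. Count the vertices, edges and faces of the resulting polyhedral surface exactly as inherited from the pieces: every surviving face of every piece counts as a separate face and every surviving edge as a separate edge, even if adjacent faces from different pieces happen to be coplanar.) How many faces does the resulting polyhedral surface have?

23

A pentagonal bipyramid: V=7, E=15, F=10.
Attach a square antiprism (V=8, E=16, F=10) along a 3-gon: merge 3 vertices and 3 edges, delete both glued faces → V=12, E=28, F=18.
Attach a hexagonal pyramid (V=7, E=12, F=7) along a 3-gon: merge 3 vertices and 3 edges, delete both glued faces → V=16, E=37, F=23.
Check: V − E + F = 16 − 37 + 23 = 2.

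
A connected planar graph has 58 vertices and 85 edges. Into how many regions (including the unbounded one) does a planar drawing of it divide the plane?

Euler's formula for a connected plane graph: V − E + F = 2, so F = 2 − 58 + 85 = 29.

29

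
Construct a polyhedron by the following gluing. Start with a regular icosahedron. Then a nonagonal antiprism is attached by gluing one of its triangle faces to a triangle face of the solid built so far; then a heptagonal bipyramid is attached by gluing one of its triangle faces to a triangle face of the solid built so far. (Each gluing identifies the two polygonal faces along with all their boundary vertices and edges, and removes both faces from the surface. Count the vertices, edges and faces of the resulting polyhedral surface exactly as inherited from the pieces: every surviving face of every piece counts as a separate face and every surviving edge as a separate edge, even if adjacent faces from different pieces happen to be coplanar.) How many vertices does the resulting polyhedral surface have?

A regular icosahedron: V=12, E=30, F=20.
Attach a nonagonal antiprism (V=18, E=36, F=20) along a 3-gon: merge 3 vertices and 3 edges, delete both glued faces → V=27, E=63, F=38.
Attach a heptagonal bipyramid (V=9, E=21, F=14) along a 3-gon: merge 3 vertices and 3 edges, delete both glued faces → V=33, E=81, F=50.
Check: V − E + F = 33 − 81 + 50 = 2.

33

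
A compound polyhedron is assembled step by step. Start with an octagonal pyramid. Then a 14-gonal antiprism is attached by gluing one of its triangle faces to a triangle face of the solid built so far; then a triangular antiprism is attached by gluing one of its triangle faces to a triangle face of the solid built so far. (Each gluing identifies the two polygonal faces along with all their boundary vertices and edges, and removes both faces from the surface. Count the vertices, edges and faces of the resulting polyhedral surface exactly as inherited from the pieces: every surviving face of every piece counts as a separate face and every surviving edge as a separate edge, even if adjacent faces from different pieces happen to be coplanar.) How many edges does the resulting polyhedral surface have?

An octagonal pyramid: V=9, E=16, F=9.
Attach a 14-gonal antiprism (V=28, E=56, F=30) along a 3-gon: merge 3 vertices and 3 edges, delete both glued faces → V=34, E=69, F=37.
Attach a triangular antiprism (V=6, E=12, F=8) along a 3-gon: merge 3 vertices and 3 edges, delete both glued faces → V=37, E=78, F=43.
Check: V − E + F = 37 − 78 + 43 = 2.

78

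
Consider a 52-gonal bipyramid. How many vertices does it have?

54

A bipyramid over an n-gon has 2n triangular faces and n + 2 vertices: V = 52 + 2 = 54, E = 3·52 = 156, F = 2·52 = 104.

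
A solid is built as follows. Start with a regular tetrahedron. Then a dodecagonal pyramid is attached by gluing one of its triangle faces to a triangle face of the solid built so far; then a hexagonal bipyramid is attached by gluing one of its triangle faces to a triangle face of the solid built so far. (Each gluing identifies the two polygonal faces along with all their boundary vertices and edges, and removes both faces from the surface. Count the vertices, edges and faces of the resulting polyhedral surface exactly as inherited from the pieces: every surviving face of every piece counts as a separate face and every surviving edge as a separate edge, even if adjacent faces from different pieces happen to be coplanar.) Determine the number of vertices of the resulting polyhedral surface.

A regular tetrahedron: V=4, E=6, F=4.
Attach a dodecagonal pyramid (V=13, E=24, F=13) along a 3-gon: merge 3 vertices and 3 edges, delete both glued faces → V=14, E=27, F=15.
Attach a hexagonal bipyramid (V=8, E=18, F=12) along a 3-gon: merge 3 vertices and 3 edges, delete both glued faces → V=19, E=42, F=25.
Check: V − E + F = 19 − 42 + 25 = 2.

19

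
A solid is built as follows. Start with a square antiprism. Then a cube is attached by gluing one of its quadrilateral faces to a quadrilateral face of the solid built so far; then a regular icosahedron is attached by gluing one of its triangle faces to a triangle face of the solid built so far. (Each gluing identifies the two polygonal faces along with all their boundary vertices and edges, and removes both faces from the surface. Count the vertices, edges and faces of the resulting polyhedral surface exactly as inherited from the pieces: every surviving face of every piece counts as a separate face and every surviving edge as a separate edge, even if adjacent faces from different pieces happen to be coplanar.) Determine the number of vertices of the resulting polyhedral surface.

21

A square antiprism: V=8, E=16, F=10.
Attach a cube (V=8, E=12, F=6) along a 4-gon: merge 4 vertices and 4 edges, delete both glued faces → V=12, E=24, F=14.
Attach a regular icosahedron (V=12, E=30, F=20) along a 3-gon: merge 3 vertices and 3 edges, delete both glued faces → V=21, E=51, F=32.
Check: V − E + F = 21 − 51 + 32 = 2.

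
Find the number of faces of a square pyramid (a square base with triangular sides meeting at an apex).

5

A pyramid on an n-gon base has one n-gon and n triangles: V = 4 + 1 = 5, E = 2·4 = 8, F = 4 + 1 = 5.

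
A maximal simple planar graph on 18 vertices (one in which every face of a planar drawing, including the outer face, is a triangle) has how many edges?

In a plane triangulation 3F = 2E and V − E + F = 2, so E = 3V − 6 = 3·18 − 6 = 48.

48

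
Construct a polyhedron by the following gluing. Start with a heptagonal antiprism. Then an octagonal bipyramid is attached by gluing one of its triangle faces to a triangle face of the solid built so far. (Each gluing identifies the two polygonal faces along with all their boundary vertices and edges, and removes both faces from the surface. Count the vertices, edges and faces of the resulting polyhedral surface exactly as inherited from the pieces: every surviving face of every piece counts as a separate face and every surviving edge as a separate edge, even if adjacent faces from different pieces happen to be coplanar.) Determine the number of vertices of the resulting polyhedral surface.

21

A heptagonal antiprism: V=14, E=28, F=16.
Attach an octagonal bipyramid (V=10, E=24, F=16) along a 3-gon: merge 3 vertices and 3 edges, delete both glued faces → V=21, E=49, F=30.
Check: V − E + F = 21 − 49 + 30 = 2.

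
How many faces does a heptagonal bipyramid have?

A bipyramid over an n-gon has 2n triangular faces and n + 2 vertices: V = 7 + 2 = 9, E = 3·7 = 21, F = 2·7 = 14.

14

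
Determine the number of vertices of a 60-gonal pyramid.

61

A pyramid on an n-gon base has one n-gon and n triangles: V = 60 + 1 = 61, E = 2·60 = 120, F = 60 + 1 = 61.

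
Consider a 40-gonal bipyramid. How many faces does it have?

A bipyramid over an n-gon has 2n triangular faces and n + 2 vertices: V = 40 + 2 = 42, E = 3·40 = 120, F = 2·40 = 80.

80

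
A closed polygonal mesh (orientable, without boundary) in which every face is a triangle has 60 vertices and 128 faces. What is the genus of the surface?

Every face is a triangle, so 2E = 3·128 = 384, giving E = 192.
χ = V − E + F = 60 − 192 + 128 = -4.
For a closed orientable surface χ = 2 − 2g, so g = (2 − (-4))/2 = 3.

3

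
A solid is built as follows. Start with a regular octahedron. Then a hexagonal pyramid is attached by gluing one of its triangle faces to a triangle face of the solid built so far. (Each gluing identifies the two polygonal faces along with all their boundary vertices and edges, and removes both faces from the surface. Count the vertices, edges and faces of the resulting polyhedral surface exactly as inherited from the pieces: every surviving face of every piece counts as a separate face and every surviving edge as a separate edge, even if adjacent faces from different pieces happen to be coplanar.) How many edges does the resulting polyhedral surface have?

A regular octahedron: V=6, E=12, F=8.
Attach a hexagonal pyramid (V=7, E=12, F=7) along a 3-gon: merge 3 vertices and 3 edges, delete both glued faces → V=10, E=21, F=13.
Check: V − E + F = 10 − 21 + 13 = 2.

21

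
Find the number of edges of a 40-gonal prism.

120

A prism on an n-gon has two n-gon bases and n rectangular sides: V = 2·40 = 80, E = 3·40 = 120, F = 40 + 2 = 42.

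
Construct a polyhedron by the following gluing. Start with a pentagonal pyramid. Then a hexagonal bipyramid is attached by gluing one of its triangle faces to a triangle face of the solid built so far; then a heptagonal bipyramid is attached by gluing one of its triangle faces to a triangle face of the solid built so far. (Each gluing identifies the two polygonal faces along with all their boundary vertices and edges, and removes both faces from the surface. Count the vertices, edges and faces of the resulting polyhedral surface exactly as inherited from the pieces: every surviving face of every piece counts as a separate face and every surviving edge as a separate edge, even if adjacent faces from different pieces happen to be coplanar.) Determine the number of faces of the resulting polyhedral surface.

A pentagonal pyramid: V=6, E=10, F=6.
Attach a hexagonal bipyramid (V=8, E=18, F=12) along a 3-gon: merge 3 vertices and 3 edges, delete both glued faces → V=11, E=25, F=16.
Attach a heptagonal bipyramid (V=9, E=21, F=14) along a 3-gon: merge 3 vertices and 3 edges, delete both glued faces → V=17, E=43, F=28.
Check: V − E + F = 17 − 43 + 28 = 2.

28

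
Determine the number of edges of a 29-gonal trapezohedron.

116

The n-trapezohedron (dual of the n-antiprism) has V = 2·29 + 2 = 60, E = 4·29 = 116, F = 2·29 = 58.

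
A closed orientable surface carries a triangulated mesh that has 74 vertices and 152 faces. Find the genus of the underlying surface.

2

Every face is a triangle, so 2E = 3·152 = 456, giving E = 228.
χ = V − E + F = 74 − 228 + 152 = -2.
For a closed orientable surface χ = 2 − 2g, so g = (2 − (-2))/2 = 2.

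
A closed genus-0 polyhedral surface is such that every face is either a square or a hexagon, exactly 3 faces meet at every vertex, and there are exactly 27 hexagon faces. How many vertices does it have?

62

Let x be the number of squares; then F = 27 + x.
Edge–face incidences: 2E = 6·27 + 4·x = 162 + 4x.
Every vertex has degree 3, so 3V = 2E.
Euler: V − E + F = 2 ⇒ (2E)/3 − E + (27 + x) = 2.
Multiply by 6: 2·(2E) − 3·(2E) + 6·(27 + x) = 12, i.e. 162 + 6x − (162 + 4x) = 12.
Collecting terms: 2x = 12, so x = 6.
Then 2E = 162 + 4·6 = 186, so E = 93, V = 2E/3 = 62, F = 27 + 6 = 33.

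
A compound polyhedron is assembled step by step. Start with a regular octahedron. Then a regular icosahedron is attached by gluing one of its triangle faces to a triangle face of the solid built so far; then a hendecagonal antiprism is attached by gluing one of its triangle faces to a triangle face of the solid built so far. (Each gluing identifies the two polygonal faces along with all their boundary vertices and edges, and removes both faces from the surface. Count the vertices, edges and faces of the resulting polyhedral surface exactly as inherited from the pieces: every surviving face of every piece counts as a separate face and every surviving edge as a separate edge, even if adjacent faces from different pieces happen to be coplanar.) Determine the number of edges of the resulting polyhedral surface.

80

A regular octahedron: V=6, E=12, F=8.
Attach a regular icosahedron (V=12, E=30, F=20) along a 3-gon: merge 3 vertices and 3 edges, delete both glued faces → V=15, E=39, F=26.
Attach a hendecagonal antiprism (V=22, E=44, F=24) along a 3-gon: merge 3 vertices and 3 edges, delete both glued faces → V=34, E=80, F=48.
Check: V − E + F = 34 − 80 + 48 = 2.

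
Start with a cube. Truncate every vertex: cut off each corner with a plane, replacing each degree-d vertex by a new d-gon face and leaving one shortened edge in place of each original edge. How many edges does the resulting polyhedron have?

36

The base solid has V = 8, E = 12, F = 6.
Truncation replaces each original edge-end by a new vertex, so V′ = 2E = 24.
Each original edge survives, and each old vertex of degree d contributes d new edges; summing degrees gives Σd = 2E, so E′ = E + 2E = 3E = 36.
Each original face survives and each original vertex becomes one new face: F′ = F + V = 14.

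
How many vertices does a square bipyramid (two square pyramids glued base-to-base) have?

A bipyramid over an n-gon has 2n triangular faces and n + 2 vertices: V = 4 + 2 = 6, E = 3·4 = 12, F = 2·4 = 8.

6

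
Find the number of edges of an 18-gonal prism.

A prism on an n-gon has two n-gon bases and n rectangular sides: V = 2·18 = 36, E = 3·18 = 54, F = 18 + 2 = 20.

54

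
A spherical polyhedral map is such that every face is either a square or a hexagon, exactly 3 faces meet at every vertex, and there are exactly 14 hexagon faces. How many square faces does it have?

6

Let x be the number of squares; then F = 14 + x.
Edge–face incidences: 2E = 6·14 + 4·x = 84 + 4x.
Every vertex has degree 3, so 3V = 2E.
Euler: V − E + F = 2 ⇒ (2E)/3 − E + (14 + x) = 2.
Multiply by 6: 2·(2E) − 3·(2E) + 6·(14 + x) = 12, i.e. 84 + 6x − (84 + 4x) = 12.
Collecting terms: 2x = 12, so x = 6.
Then 2E = 84 + 4·6 = 108, so E = 54, V = 2E/3 = 36, F = 14 + 6 = 20.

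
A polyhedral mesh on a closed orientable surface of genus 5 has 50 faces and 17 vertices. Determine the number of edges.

For a closed orientable surface of genus 5, χ = 2 − 2·5 = -8.
E = V + F − (-8) = 17 + 50 − (-8) = 75.

75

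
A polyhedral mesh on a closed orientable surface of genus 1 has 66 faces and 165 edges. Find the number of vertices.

99

For a closed orientable surface of genus 1, χ = 2 − 2·1 = 0.
V = 0 + E − F = 0 + 165 − 66 = 99.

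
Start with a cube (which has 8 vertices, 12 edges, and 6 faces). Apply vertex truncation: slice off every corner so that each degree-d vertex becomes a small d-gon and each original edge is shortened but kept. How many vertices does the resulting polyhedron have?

Truncation replaces each original edge-end by a new vertex, so V′ = 2E = 24.
Each original edge survives, and each old vertex of degree d contributes d new edges; summing degrees gives Σd = 2E, so E′ = E + 2E = 3E = 36.
Each original face survives and each original vertex becomes one new face: F′ = F + V = 14.

24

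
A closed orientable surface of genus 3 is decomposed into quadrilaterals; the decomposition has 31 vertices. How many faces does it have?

χ = 2 − 2·3 = -4, and every face is a square so 4F = 2E.
V − E + F = -4 with E = 4F/2 gives 31 − (4/2 − 1)·F = -4, so F = 35 and E = 70.

35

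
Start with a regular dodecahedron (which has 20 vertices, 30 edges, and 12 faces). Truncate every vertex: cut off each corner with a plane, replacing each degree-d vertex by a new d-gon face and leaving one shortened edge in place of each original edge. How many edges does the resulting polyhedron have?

Truncation replaces each original edge-end by a new vertex, so V′ = 2E = 60.
Each original edge survives, and each old vertex of degree d contributes d new edges; summing degrees gives Σd = 2E, so E′ = E + 2E = 3E = 90.
Each original face survives and each original vertex becomes one new face: F′ = F + V = 32.

90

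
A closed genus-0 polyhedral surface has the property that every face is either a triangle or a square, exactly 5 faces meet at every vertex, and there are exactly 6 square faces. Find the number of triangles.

32

Let x be the number of triangles; then F = 6 + x.
Edge–face incidences: 2E = 4·6 + 3·x = 24 + 3x.
Every vertex has degree 5, so 5V = 2E.
Euler: V − E + F = 2 ⇒ (2E)/5 − E + (6 + x) = 2.
Multiply by 10: 2·(2E) − 5·(2E) + 10·(6 + x) = 20, i.e. 60 + 10x − 3·(24 + 3x) = 20.
Collecting terms: x − 12 = 20, so x = 32.
Then 2E = 24 + 3·32 = 120, so E = 60, V = 2E/5 = 24, F = 6 + 32 = 38.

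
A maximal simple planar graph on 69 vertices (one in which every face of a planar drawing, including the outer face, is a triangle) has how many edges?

In a plane triangulation 3F = 2E and V − E + F = 2, so E = 3V − 6 = 3·69 − 6 = 201.

201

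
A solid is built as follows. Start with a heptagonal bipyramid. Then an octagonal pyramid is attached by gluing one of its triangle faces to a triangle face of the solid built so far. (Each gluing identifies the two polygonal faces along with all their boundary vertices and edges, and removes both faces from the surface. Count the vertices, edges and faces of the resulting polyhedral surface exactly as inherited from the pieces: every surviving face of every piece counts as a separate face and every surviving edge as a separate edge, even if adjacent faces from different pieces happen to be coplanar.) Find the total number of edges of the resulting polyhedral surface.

A heptagonal bipyramid: V=9, E=21, F=14.
Attach an octagonal pyramid (V=9, E=16, F=9) along a 3-gon: merge 3 vertices and 3 edges, delete both glued faces → V=15, E=34, F=21.
Check: V − E + F = 15 − 34 + 21 = 2.

34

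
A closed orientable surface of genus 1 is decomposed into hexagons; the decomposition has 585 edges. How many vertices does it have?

χ = 2 − 2·1 = 0, and every face is a hexagon so 6F = 2E.
F = 2E/6 = 195. Then V = 0 + E − F = 0 + 585 − 195 = 390.

390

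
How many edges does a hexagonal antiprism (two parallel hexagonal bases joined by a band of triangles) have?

24

An antiprism on an n-gon has two n-gon caps and 2n triangles: V = 2·6 = 12, E = 4·6 = 24, F = 2·6 + 2 = 14.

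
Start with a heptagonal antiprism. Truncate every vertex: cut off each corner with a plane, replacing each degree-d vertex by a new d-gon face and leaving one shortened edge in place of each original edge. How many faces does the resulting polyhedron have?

30

The base solid has V = 14, E = 28, F = 16.
Truncation replaces each original edge-end by a new vertex, so V′ = 2E = 56.
Each original edge survives, and each old vertex of degree d contributes d new edges; summing degrees gives Σd = 2E, so E′ = E + 2E = 3E = 84.
Each original face survives and each original vertex becomes one new face: F′ = F + V = 30.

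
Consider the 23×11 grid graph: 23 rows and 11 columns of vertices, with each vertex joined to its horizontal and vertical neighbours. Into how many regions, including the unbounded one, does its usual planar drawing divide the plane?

221

The grid has V = 23·11 = 253 vertices and E = 23·10 + 11·22 = 472 edges.
F = 2 − V + E = 2 − 253 + 472 = 221.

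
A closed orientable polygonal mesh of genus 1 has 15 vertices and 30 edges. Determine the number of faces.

For a closed orientable surface of genus 1, χ = 2 − 2·1 = 0.
F = 0 − V + E = 0 − 15 + 30 = 15.

15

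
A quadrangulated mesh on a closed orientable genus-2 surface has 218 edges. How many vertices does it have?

χ = 2 − 2·2 = -2, and every face is a square so 4F = 2E.
F = 2E/4 = 109. Then V = -2 + E − F = -2 + 218 − 109 = 107.

107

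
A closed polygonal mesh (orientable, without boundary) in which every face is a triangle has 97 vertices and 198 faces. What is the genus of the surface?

2

Every face is a triangle, so 2E = 3·198 = 594, giving E = 297.
χ = V − E + F = 97 − 297 + 198 = -2.
For a closed orientable surface χ = 2 − 2g, so g = (2 − (-2))/2 = 2.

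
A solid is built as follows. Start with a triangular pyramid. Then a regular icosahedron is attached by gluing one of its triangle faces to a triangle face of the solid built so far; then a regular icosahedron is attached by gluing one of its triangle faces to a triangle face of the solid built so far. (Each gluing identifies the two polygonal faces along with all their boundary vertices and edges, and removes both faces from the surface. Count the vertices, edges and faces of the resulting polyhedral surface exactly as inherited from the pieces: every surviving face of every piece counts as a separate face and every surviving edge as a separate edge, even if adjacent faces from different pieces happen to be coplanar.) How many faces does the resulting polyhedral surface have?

A triangular pyramid: V=4, E=6, F=4.
Attach a regular icosahedron (V=12, E=30, F=20) along a 3-gon: merge 3 vertices and 3 edges, delete both glued faces → V=13, E=33, F=22.
Attach a regular icosahedron (V=12, E=30, F=20) along a 3-gon: merge 3 vertices and 3 edges, delete both glued faces → V=22, E=60, F=40.
Check: V − E + F = 22 − 60 + 40 = 2.

40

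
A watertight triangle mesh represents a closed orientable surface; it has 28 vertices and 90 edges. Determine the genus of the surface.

2

Every face is a triangle and each edge borders two faces, so 3F = 2·90, giving F = 60.
χ = V − E + F = 28 − 90 + 60 = -2.
For a closed orientable surface χ = 2 − 2g, so g = (2 − (-2))/2 = 2.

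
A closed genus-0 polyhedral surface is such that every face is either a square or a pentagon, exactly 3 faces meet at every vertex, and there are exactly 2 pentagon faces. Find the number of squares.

Let x be the number of squares; then F = 2 + x.
Edge–face incidences: 2E = 5·2 + 4·x = 10 + 4x.
Every vertex has degree 3, so 3V = 2E.
Euler: V − E + F = 2 ⇒ (2E)/3 − E + (2 + x) = 2.
Multiply by 6: 2·(2E) − 3·(2E) + 6·(2 + x) = 12, i.e. 12 + 6x − (10 + 4x) = 12.
Collecting terms: 2x + 2 = 12, so 2x = 10, so x = 5.
Then 2E = 10 + 4·5 = 30, so E = 15, V = 2E/3 = 10, F = 2 + 5 = 7.

5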